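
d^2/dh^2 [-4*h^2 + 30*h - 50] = -8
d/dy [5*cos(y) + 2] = -5*sin(y)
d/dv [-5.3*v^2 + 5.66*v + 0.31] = 5.66 - 10.6*v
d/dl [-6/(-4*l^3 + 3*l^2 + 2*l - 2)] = 12*(-6*l^2 + 3*l + 1)/(4*l^3 - 3*l^2 - 2*l + 2)^2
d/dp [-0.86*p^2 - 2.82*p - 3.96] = -1.72*p - 2.82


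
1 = 1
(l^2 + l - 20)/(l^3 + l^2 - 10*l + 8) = (l^2 + l - 20)/(l^3 + l^2 - 10*l + 8)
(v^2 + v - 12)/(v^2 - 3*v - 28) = (v - 3)/(v - 7)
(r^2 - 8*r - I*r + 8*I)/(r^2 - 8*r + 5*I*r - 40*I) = (r - I)/(r + 5*I)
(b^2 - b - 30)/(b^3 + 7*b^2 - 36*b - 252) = (b + 5)/(b^2 + 13*b + 42)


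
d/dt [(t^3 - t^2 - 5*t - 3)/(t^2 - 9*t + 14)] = (t^4 - 18*t^3 + 56*t^2 - 22*t - 97)/(t^4 - 18*t^3 + 109*t^2 - 252*t + 196)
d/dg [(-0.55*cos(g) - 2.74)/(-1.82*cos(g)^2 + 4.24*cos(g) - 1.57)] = (1.001*cos(g)^2 + 9.9736*cos(g) - 12.4811)*sin(g)/(3.3124*cos(g)^4 - 15.4336*cos(g)^3 + 23.6924*cos(g)^2 - 13.3136*cos(g) + 2.4649)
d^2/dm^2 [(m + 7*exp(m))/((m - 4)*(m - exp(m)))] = (2*(1 - exp(m))^2*(m - 4)^2*(m + 7*exp(m)) + 2*(1 - exp(m))*(m - 4)*(m - exp(m))*(m + 7*exp(m)) + 7*(m - 4)^2*(m - exp(m))^2*exp(m) + (m - 4)^2*(m - exp(m))*(-2*(1 - exp(m))*(7*exp(m) + 1) + (m + 7*exp(m))*exp(m)) - 2*(m - 4)*(m - exp(m))^2*(7*exp(m) + 1) + 2*(m - exp(m))^2*(m + 7*exp(m)))/((m - 4)^3*(m - exp(m))^3)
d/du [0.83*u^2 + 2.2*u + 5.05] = 1.66*u + 2.2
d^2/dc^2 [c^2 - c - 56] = 2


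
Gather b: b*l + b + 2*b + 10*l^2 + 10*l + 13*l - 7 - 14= b*(l + 3) + 10*l^2 + 23*l - 21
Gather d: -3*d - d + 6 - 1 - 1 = 4 - 4*d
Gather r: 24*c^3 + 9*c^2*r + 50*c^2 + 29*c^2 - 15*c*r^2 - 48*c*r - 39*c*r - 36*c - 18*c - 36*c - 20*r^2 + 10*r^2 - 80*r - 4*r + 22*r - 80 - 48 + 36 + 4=24*c^3 + 79*c^2 - 90*c + r^2*(-15*c - 10) + r*(9*c^2 - 87*c - 62) - 88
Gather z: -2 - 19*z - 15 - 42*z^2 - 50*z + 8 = -42*z^2 - 69*z - 9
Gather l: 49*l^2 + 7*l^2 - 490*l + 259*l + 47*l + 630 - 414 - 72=56*l^2 - 184*l + 144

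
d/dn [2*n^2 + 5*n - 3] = 4*n + 5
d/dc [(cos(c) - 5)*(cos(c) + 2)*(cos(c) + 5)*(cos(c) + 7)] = (-4*cos(c)^3 - 27*cos(c)^2 + 22*cos(c) + 225)*sin(c)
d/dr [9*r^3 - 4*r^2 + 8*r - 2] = 27*r^2 - 8*r + 8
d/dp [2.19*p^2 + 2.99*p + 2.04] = 4.38*p + 2.99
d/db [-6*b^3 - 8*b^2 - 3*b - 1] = -18*b^2 - 16*b - 3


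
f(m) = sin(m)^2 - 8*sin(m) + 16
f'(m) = 2*sin(m)*cos(m) - 8*cos(m)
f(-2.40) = 21.86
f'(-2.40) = 6.90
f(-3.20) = 15.54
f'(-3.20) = 7.87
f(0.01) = 15.92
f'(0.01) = -7.98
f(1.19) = 9.43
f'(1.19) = -2.28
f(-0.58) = 20.68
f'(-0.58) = -7.61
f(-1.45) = 24.93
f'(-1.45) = -1.20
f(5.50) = 22.14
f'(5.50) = -6.67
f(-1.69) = 24.93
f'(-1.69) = 1.19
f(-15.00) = 21.63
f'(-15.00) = 7.07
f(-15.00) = 21.63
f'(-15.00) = 7.07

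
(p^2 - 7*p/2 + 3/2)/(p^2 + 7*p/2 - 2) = (p - 3)/(p + 4)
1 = 1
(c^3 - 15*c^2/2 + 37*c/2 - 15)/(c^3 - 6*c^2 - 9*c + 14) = (2*c^3 - 15*c^2 + 37*c - 30)/(2*(c^3 - 6*c^2 - 9*c + 14))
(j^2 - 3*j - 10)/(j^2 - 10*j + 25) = (j + 2)/(j - 5)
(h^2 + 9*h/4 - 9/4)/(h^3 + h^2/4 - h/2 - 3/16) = 4*(h + 3)/(4*h^2 + 4*h + 1)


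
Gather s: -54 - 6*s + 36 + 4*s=-2*s - 18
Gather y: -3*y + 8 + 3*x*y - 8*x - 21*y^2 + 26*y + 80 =-8*x - 21*y^2 + y*(3*x + 23) + 88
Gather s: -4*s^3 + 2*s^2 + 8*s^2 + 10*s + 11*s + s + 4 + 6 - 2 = -4*s^3 + 10*s^2 + 22*s + 8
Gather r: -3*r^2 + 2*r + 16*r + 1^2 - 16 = -3*r^2 + 18*r - 15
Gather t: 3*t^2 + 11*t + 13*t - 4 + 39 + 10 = 3*t^2 + 24*t + 45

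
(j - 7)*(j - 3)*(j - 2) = j^3 - 12*j^2 + 41*j - 42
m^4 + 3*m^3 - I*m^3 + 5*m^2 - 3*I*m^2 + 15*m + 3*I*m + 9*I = (m + 3)*(m - 3*I)*(m + I)^2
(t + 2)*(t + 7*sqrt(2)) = t^2 + 2*t + 7*sqrt(2)*t + 14*sqrt(2)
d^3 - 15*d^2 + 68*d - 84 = (d - 7)*(d - 6)*(d - 2)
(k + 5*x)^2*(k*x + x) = k^3*x + 10*k^2*x^2 + k^2*x + 25*k*x^3 + 10*k*x^2 + 25*x^3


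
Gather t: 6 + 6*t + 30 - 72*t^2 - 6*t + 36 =72 - 72*t^2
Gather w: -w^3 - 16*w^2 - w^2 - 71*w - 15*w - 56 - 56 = -w^3 - 17*w^2 - 86*w - 112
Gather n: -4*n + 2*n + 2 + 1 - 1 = 2 - 2*n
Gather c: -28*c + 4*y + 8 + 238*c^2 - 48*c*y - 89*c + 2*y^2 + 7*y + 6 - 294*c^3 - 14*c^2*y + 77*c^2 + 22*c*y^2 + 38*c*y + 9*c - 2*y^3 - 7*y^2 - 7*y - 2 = -294*c^3 + c^2*(315 - 14*y) + c*(22*y^2 - 10*y - 108) - 2*y^3 - 5*y^2 + 4*y + 12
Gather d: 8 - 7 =1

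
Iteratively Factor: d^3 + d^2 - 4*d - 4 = (d + 1)*(d^2 - 4) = (d + 1)*(d + 2)*(d - 2)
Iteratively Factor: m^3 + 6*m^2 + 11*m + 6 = (m + 1)*(m^2 + 5*m + 6) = (m + 1)*(m + 3)*(m + 2)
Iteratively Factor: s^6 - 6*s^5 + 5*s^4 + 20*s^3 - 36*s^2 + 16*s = (s - 2)*(s^5 - 4*s^4 - 3*s^3 + 14*s^2 - 8*s) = (s - 2)*(s - 1)*(s^4 - 3*s^3 - 6*s^2 + 8*s) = s*(s - 2)*(s - 1)*(s^3 - 3*s^2 - 6*s + 8) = s*(s - 2)*(s - 1)*(s + 2)*(s^2 - 5*s + 4) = s*(s - 4)*(s - 2)*(s - 1)*(s + 2)*(s - 1)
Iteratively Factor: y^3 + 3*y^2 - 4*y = (y + 4)*(y^2 - y) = y*(y + 4)*(y - 1)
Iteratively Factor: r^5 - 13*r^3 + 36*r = (r)*(r^4 - 13*r^2 + 36) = r*(r - 3)*(r^3 + 3*r^2 - 4*r - 12) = r*(r - 3)*(r - 2)*(r^2 + 5*r + 6) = r*(r - 3)*(r - 2)*(r + 2)*(r + 3)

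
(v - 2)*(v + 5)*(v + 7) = v^3 + 10*v^2 + 11*v - 70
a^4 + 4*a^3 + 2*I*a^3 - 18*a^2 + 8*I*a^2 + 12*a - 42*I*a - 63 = (a - 3)*(a + 7)*(a - I)*(a + 3*I)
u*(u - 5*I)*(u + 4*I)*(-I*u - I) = -I*u^4 - u^3 - I*u^3 - u^2 - 20*I*u^2 - 20*I*u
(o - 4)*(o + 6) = o^2 + 2*o - 24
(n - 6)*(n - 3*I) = n^2 - 6*n - 3*I*n + 18*I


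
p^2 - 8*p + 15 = (p - 5)*(p - 3)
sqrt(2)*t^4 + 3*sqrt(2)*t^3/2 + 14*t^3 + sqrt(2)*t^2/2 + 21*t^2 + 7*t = t*(t + 1)*(t + 7*sqrt(2))*(sqrt(2)*t + sqrt(2)/2)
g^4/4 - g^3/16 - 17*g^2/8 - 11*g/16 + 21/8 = (g/4 + 1/2)*(g - 3)*(g - 1)*(g + 7/4)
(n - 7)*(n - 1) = n^2 - 8*n + 7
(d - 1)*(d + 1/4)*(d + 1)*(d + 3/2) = d^4 + 7*d^3/4 - 5*d^2/8 - 7*d/4 - 3/8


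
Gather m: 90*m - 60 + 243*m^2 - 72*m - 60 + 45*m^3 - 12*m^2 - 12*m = 45*m^3 + 231*m^2 + 6*m - 120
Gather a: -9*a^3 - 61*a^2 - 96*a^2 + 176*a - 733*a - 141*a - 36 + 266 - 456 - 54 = -9*a^3 - 157*a^2 - 698*a - 280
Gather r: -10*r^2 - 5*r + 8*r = -10*r^2 + 3*r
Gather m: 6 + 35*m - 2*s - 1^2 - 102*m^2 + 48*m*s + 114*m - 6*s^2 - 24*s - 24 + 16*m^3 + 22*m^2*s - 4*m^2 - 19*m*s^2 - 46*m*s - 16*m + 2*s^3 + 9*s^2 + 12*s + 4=16*m^3 + m^2*(22*s - 106) + m*(-19*s^2 + 2*s + 133) + 2*s^3 + 3*s^2 - 14*s - 15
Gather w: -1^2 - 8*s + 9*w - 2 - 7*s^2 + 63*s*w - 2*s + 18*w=-7*s^2 - 10*s + w*(63*s + 27) - 3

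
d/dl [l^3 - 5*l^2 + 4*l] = 3*l^2 - 10*l + 4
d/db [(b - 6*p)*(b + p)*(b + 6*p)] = 3*b^2 + 2*b*p - 36*p^2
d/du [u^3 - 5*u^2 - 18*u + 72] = 3*u^2 - 10*u - 18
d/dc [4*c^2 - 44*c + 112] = 8*c - 44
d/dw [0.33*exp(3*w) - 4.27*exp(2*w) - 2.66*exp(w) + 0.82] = (0.99*exp(2*w) - 8.54*exp(w) - 2.66)*exp(w)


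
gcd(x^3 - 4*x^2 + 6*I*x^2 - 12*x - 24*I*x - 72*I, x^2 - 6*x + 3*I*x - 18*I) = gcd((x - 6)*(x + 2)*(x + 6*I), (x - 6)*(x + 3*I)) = x - 6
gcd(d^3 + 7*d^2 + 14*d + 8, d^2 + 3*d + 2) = d^2 + 3*d + 2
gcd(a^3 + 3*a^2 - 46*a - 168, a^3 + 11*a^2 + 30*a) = a + 6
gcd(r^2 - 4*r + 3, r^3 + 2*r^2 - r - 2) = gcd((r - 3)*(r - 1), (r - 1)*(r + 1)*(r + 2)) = r - 1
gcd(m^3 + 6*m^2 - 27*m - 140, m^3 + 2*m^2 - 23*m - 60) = m^2 - m - 20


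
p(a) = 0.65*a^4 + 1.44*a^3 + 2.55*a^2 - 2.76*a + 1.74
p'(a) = 2.6*a^3 + 4.32*a^2 + 5.1*a - 2.76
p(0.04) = 1.63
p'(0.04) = -2.55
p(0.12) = 1.45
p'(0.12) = -2.08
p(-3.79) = 104.55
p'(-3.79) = -101.58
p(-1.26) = 8.02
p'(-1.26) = -7.53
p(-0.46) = 3.44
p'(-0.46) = -4.44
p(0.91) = 2.87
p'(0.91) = 7.42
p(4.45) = 421.74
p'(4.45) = 334.60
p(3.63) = 207.06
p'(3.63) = 197.04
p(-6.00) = 641.46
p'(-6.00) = -439.44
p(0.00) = 1.74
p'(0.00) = -2.76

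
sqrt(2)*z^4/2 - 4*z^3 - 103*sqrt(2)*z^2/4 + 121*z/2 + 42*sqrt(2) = (z - 7*sqrt(2))*(z - 3*sqrt(2)/2)*(z + 4*sqrt(2))*(sqrt(2)*z/2 + 1/2)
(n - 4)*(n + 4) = n^2 - 16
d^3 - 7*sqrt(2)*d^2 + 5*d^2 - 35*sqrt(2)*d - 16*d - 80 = (d + 5)*(d - 8*sqrt(2))*(d + sqrt(2))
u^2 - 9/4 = (u - 3/2)*(u + 3/2)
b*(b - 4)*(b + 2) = b^3 - 2*b^2 - 8*b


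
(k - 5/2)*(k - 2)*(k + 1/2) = k^3 - 4*k^2 + 11*k/4 + 5/2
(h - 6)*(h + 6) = h^2 - 36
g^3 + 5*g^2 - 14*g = g*(g - 2)*(g + 7)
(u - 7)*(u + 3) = u^2 - 4*u - 21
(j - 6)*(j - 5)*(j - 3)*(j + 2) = j^4 - 12*j^3 + 35*j^2 + 36*j - 180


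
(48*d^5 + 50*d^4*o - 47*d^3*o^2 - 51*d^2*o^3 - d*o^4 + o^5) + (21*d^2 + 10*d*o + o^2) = 48*d^5 + 50*d^4*o - 47*d^3*o^2 - 51*d^2*o^3 + 21*d^2 - d*o^4 + 10*d*o + o^5 + o^2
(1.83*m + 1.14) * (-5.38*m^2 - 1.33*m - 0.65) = -9.8454*m^3 - 8.5671*m^2 - 2.7057*m - 0.741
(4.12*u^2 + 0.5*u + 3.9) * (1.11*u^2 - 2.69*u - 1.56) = 4.5732*u^4 - 10.5278*u^3 - 3.4432*u^2 - 11.271*u - 6.084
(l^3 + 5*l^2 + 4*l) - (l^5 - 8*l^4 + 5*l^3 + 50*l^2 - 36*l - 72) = -l^5 + 8*l^4 - 4*l^3 - 45*l^2 + 40*l + 72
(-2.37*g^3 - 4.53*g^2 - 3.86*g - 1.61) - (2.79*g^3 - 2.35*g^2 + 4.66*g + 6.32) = -5.16*g^3 - 2.18*g^2 - 8.52*g - 7.93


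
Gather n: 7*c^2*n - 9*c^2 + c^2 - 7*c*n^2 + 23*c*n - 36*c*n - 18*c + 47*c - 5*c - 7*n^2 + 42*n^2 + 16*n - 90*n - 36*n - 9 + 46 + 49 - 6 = -8*c^2 + 24*c + n^2*(35 - 7*c) + n*(7*c^2 - 13*c - 110) + 80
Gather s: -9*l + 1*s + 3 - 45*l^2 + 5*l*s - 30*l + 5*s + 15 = -45*l^2 - 39*l + s*(5*l + 6) + 18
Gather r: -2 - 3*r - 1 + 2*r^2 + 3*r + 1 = 2*r^2 - 2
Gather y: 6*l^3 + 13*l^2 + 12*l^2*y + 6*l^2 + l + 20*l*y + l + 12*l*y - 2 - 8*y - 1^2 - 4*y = 6*l^3 + 19*l^2 + 2*l + y*(12*l^2 + 32*l - 12) - 3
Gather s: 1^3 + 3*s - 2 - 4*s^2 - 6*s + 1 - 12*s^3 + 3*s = -12*s^3 - 4*s^2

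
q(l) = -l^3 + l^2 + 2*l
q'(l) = -3*l^2 + 2*l + 2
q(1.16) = 2.10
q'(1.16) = 0.28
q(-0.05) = -0.10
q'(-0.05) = 1.89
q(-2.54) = 17.76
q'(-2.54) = -22.43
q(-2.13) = 9.94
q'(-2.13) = -15.87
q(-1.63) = 3.73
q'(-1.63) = -9.23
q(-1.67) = 4.11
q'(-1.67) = -9.71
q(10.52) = -1032.54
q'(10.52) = -308.97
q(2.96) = -11.25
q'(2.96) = -18.36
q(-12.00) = 1848.00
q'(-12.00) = -454.00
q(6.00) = -168.00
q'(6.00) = -94.00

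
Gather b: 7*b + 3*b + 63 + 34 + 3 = 10*b + 100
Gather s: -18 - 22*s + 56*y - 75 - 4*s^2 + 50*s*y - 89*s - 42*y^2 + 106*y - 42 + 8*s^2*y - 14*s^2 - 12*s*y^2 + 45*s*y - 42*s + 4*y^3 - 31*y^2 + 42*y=s^2*(8*y - 18) + s*(-12*y^2 + 95*y - 153) + 4*y^3 - 73*y^2 + 204*y - 135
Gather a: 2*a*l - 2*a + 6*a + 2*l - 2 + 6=a*(2*l + 4) + 2*l + 4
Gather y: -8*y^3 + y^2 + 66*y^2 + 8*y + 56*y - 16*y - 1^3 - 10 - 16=-8*y^3 + 67*y^2 + 48*y - 27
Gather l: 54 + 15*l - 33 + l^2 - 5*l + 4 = l^2 + 10*l + 25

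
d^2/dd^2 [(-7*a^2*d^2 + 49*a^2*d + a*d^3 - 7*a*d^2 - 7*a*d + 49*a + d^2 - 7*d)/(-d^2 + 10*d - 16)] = 2*(21*a^2*d^3 - 336*a^2*d^2 + 2352*a^2*d - 6048*a^2 - 7*a*d^3 - 3*a*d^2 + 366*a*d - 1204*a - 3*d^3 + 48*d^2 - 336*d + 864)/(d^6 - 30*d^5 + 348*d^4 - 1960*d^3 + 5568*d^2 - 7680*d + 4096)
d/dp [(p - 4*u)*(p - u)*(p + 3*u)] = 3*p^2 - 4*p*u - 11*u^2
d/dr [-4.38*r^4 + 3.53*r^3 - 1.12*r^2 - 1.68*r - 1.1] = -17.52*r^3 + 10.59*r^2 - 2.24*r - 1.68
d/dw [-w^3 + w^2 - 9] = w*(2 - 3*w)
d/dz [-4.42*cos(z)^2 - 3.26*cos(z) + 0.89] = (8.84*cos(z) + 3.26)*sin(z)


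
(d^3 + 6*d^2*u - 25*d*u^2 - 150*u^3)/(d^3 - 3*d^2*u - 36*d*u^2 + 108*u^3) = (d^2 - 25*u^2)/(d^2 - 9*d*u + 18*u^2)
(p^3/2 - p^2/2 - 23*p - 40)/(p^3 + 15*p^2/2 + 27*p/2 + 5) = (p - 8)/(2*p + 1)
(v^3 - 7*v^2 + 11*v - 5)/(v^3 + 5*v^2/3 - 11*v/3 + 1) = 3*(v^2 - 6*v + 5)/(3*v^2 + 8*v - 3)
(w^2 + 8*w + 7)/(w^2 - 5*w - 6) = (w + 7)/(w - 6)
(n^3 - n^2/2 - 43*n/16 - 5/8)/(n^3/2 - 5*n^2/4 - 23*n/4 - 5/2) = (-16*n^3 + 8*n^2 + 43*n + 10)/(4*(-2*n^3 + 5*n^2 + 23*n + 10))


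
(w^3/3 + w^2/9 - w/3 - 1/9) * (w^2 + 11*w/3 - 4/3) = w^5/3 + 4*w^4/3 - 10*w^3/27 - 40*w^2/27 + w/27 + 4/27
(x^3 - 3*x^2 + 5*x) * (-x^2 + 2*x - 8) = -x^5 + 5*x^4 - 19*x^3 + 34*x^2 - 40*x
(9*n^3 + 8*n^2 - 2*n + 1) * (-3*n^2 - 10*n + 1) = -27*n^5 - 114*n^4 - 65*n^3 + 25*n^2 - 12*n + 1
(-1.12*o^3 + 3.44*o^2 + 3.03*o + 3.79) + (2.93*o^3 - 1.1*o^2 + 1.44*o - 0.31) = 1.81*o^3 + 2.34*o^2 + 4.47*o + 3.48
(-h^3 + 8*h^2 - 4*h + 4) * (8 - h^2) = h^5 - 8*h^4 - 4*h^3 + 60*h^2 - 32*h + 32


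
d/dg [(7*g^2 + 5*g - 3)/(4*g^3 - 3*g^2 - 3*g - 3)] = 2*(-14*g^4 - 20*g^3 + 15*g^2 - 30*g - 12)/(16*g^6 - 24*g^5 - 15*g^4 - 6*g^3 + 27*g^2 + 18*g + 9)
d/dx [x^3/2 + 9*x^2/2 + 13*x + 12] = 3*x^2/2 + 9*x + 13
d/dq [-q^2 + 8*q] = 8 - 2*q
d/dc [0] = 0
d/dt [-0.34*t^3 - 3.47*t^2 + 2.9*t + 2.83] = -1.02*t^2 - 6.94*t + 2.9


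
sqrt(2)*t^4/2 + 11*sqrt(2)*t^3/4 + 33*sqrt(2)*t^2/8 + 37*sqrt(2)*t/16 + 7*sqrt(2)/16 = (t + 1/2)^2*(t + 7/2)*(sqrt(2)*t/2 + sqrt(2)/2)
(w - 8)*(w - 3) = w^2 - 11*w + 24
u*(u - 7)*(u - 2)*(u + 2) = u^4 - 7*u^3 - 4*u^2 + 28*u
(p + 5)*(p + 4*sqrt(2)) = p^2 + 5*p + 4*sqrt(2)*p + 20*sqrt(2)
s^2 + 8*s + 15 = (s + 3)*(s + 5)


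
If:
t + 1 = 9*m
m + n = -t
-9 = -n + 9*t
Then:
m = 1/91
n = 81/91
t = -82/91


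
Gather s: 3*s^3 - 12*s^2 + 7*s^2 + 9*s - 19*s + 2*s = 3*s^3 - 5*s^2 - 8*s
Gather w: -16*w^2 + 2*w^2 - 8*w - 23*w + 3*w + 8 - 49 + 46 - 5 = -14*w^2 - 28*w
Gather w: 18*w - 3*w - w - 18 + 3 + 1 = 14*w - 14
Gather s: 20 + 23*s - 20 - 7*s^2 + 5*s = -7*s^2 + 28*s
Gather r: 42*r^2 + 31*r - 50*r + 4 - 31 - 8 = 42*r^2 - 19*r - 35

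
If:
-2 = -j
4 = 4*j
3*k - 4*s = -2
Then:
No Solution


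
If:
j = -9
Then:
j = -9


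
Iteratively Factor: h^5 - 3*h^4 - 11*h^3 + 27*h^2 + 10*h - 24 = (h - 1)*(h^4 - 2*h^3 - 13*h^2 + 14*h + 24) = (h - 1)*(h + 3)*(h^3 - 5*h^2 + 2*h + 8) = (h - 4)*(h - 1)*(h + 3)*(h^2 - h - 2) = (h - 4)*(h - 1)*(h + 1)*(h + 3)*(h - 2)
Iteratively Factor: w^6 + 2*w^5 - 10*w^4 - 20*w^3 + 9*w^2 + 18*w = (w + 1)*(w^5 + w^4 - 11*w^3 - 9*w^2 + 18*w) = w*(w + 1)*(w^4 + w^3 - 11*w^2 - 9*w + 18) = w*(w - 1)*(w + 1)*(w^3 + 2*w^2 - 9*w - 18) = w*(w - 1)*(w + 1)*(w + 2)*(w^2 - 9) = w*(w - 1)*(w + 1)*(w + 2)*(w + 3)*(w - 3)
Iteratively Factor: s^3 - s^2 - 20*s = (s - 5)*(s^2 + 4*s) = s*(s - 5)*(s + 4)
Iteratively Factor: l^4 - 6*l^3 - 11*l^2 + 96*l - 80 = (l + 4)*(l^3 - 10*l^2 + 29*l - 20) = (l - 5)*(l + 4)*(l^2 - 5*l + 4) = (l - 5)*(l - 4)*(l + 4)*(l - 1)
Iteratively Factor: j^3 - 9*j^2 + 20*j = (j)*(j^2 - 9*j + 20) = j*(j - 5)*(j - 4)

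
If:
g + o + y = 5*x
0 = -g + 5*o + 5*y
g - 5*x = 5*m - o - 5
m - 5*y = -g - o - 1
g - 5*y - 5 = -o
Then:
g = 1075/6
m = -6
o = 5/6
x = 43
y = 35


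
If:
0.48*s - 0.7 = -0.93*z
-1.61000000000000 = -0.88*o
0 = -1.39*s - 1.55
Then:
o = 1.83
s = -1.12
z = 1.33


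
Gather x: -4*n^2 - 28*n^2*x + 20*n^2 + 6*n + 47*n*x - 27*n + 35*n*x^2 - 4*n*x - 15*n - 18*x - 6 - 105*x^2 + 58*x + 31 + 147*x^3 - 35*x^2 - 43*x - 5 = 16*n^2 - 36*n + 147*x^3 + x^2*(35*n - 140) + x*(-28*n^2 + 43*n - 3) + 20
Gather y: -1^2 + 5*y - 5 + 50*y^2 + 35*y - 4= 50*y^2 + 40*y - 10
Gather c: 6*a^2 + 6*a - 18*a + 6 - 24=6*a^2 - 12*a - 18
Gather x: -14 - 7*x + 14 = -7*x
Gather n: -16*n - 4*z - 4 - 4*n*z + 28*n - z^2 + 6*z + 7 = n*(12 - 4*z) - z^2 + 2*z + 3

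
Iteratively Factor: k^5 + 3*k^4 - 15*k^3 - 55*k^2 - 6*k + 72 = (k - 1)*(k^4 + 4*k^3 - 11*k^2 - 66*k - 72) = (k - 1)*(k + 3)*(k^3 + k^2 - 14*k - 24) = (k - 1)*(k + 2)*(k + 3)*(k^2 - k - 12) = (k - 1)*(k + 2)*(k + 3)^2*(k - 4)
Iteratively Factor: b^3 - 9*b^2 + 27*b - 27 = (b - 3)*(b^2 - 6*b + 9) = (b - 3)^2*(b - 3)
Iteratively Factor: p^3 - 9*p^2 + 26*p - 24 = (p - 4)*(p^2 - 5*p + 6) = (p - 4)*(p - 2)*(p - 3)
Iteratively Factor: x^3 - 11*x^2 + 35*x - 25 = (x - 1)*(x^2 - 10*x + 25) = (x - 5)*(x - 1)*(x - 5)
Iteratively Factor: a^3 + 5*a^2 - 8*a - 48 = (a + 4)*(a^2 + a - 12) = (a + 4)^2*(a - 3)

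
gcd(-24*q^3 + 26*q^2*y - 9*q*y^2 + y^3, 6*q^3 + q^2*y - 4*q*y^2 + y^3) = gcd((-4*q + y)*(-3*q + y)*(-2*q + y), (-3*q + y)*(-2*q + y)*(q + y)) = 6*q^2 - 5*q*y + y^2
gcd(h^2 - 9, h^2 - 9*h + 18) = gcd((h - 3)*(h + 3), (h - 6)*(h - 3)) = h - 3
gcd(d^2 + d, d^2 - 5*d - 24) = 1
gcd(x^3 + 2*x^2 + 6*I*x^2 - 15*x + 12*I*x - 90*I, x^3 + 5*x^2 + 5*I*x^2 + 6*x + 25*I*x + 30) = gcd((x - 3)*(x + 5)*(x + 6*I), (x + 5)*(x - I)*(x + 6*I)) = x^2 + x*(5 + 6*I) + 30*I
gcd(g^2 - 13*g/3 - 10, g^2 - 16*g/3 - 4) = g - 6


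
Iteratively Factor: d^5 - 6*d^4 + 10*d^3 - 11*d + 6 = (d - 2)*(d^4 - 4*d^3 + 2*d^2 + 4*d - 3) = (d - 2)*(d + 1)*(d^3 - 5*d^2 + 7*d - 3) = (d - 2)*(d - 1)*(d + 1)*(d^2 - 4*d + 3) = (d - 3)*(d - 2)*(d - 1)*(d + 1)*(d - 1)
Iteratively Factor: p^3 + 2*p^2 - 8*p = (p)*(p^2 + 2*p - 8) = p*(p + 4)*(p - 2)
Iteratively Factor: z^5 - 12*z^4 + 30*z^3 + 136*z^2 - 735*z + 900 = (z - 5)*(z^4 - 7*z^3 - 5*z^2 + 111*z - 180) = (z - 5)*(z + 4)*(z^3 - 11*z^2 + 39*z - 45) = (z - 5)^2*(z + 4)*(z^2 - 6*z + 9) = (z - 5)^2*(z - 3)*(z + 4)*(z - 3)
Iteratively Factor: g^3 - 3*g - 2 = (g - 2)*(g^2 + 2*g + 1) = (g - 2)*(g + 1)*(g + 1)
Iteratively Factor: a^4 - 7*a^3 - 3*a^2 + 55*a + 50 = (a - 5)*(a^3 - 2*a^2 - 13*a - 10) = (a - 5)^2*(a^2 + 3*a + 2) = (a - 5)^2*(a + 2)*(a + 1)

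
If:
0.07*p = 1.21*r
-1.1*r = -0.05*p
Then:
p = 0.00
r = 0.00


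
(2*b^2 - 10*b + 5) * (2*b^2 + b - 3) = 4*b^4 - 18*b^3 - 6*b^2 + 35*b - 15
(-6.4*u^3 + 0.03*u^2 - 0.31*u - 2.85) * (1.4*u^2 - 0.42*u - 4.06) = -8.96*u^5 + 2.73*u^4 + 25.5374*u^3 - 3.9816*u^2 + 2.4556*u + 11.571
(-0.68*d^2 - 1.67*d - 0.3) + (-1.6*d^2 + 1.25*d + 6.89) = -2.28*d^2 - 0.42*d + 6.59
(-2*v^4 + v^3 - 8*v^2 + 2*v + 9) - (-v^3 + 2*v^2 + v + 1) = -2*v^4 + 2*v^3 - 10*v^2 + v + 8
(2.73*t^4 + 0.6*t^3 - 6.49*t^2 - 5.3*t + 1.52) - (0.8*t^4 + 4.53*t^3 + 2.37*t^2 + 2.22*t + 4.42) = 1.93*t^4 - 3.93*t^3 - 8.86*t^2 - 7.52*t - 2.9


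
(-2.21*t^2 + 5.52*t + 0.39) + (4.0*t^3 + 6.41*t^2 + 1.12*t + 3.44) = 4.0*t^3 + 4.2*t^2 + 6.64*t + 3.83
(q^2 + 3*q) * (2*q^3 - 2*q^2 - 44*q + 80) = 2*q^5 + 4*q^4 - 50*q^3 - 52*q^2 + 240*q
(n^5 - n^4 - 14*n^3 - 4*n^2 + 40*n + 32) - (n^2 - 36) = n^5 - n^4 - 14*n^3 - 5*n^2 + 40*n + 68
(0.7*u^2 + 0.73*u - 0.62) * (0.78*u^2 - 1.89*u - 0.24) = 0.546*u^4 - 0.7536*u^3 - 2.0313*u^2 + 0.9966*u + 0.1488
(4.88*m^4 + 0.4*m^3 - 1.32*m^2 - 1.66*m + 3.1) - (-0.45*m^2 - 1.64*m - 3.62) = 4.88*m^4 + 0.4*m^3 - 0.87*m^2 - 0.02*m + 6.72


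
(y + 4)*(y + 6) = y^2 + 10*y + 24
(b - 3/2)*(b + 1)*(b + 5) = b^3 + 9*b^2/2 - 4*b - 15/2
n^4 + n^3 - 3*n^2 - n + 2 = (n - 1)^2*(n + 1)*(n + 2)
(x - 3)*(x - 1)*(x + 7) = x^3 + 3*x^2 - 25*x + 21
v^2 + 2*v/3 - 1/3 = (v - 1/3)*(v + 1)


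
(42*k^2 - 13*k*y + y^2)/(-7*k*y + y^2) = (-6*k + y)/y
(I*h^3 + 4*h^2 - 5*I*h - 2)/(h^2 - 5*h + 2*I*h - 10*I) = (I*h^3 + 4*h^2 - 5*I*h - 2)/(h^2 + h*(-5 + 2*I) - 10*I)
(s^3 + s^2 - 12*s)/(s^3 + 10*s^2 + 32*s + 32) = s*(s - 3)/(s^2 + 6*s + 8)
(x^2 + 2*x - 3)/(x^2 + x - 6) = (x - 1)/(x - 2)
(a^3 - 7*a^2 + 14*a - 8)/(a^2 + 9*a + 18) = (a^3 - 7*a^2 + 14*a - 8)/(a^2 + 9*a + 18)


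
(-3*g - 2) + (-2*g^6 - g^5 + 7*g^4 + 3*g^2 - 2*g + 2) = -2*g^6 - g^5 + 7*g^4 + 3*g^2 - 5*g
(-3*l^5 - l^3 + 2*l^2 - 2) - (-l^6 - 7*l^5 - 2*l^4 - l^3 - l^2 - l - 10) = l^6 + 4*l^5 + 2*l^4 + 3*l^2 + l + 8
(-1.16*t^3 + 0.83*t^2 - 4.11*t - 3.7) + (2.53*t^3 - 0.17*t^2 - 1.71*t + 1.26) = 1.37*t^3 + 0.66*t^2 - 5.82*t - 2.44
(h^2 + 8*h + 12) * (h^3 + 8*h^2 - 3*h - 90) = h^5 + 16*h^4 + 73*h^3 - 18*h^2 - 756*h - 1080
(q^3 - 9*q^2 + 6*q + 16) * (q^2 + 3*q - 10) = q^5 - 6*q^4 - 31*q^3 + 124*q^2 - 12*q - 160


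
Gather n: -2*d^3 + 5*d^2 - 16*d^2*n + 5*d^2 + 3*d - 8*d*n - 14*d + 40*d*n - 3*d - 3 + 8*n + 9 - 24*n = -2*d^3 + 10*d^2 - 14*d + n*(-16*d^2 + 32*d - 16) + 6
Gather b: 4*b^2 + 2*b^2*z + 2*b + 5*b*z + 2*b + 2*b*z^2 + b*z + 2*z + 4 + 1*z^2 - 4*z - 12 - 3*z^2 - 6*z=b^2*(2*z + 4) + b*(2*z^2 + 6*z + 4) - 2*z^2 - 8*z - 8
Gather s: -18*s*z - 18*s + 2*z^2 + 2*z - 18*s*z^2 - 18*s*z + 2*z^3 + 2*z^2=s*(-18*z^2 - 36*z - 18) + 2*z^3 + 4*z^2 + 2*z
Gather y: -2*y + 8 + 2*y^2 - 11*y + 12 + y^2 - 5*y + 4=3*y^2 - 18*y + 24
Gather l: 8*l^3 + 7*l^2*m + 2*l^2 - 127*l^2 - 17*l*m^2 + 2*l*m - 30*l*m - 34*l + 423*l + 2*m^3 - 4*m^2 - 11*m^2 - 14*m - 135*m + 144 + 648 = 8*l^3 + l^2*(7*m - 125) + l*(-17*m^2 - 28*m + 389) + 2*m^3 - 15*m^2 - 149*m + 792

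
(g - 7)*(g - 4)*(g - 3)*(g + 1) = g^4 - 13*g^3 + 47*g^2 - 23*g - 84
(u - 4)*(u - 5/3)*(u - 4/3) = u^3 - 7*u^2 + 128*u/9 - 80/9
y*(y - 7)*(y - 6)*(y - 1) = y^4 - 14*y^3 + 55*y^2 - 42*y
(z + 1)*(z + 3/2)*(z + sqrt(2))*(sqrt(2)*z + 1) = sqrt(2)*z^4 + 3*z^3 + 5*sqrt(2)*z^3/2 + 5*sqrt(2)*z^2/2 + 15*z^2/2 + 5*sqrt(2)*z/2 + 9*z/2 + 3*sqrt(2)/2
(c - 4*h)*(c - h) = c^2 - 5*c*h + 4*h^2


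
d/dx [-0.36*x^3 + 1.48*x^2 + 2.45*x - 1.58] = -1.08*x^2 + 2.96*x + 2.45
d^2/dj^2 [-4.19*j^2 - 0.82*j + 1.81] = -8.38000000000000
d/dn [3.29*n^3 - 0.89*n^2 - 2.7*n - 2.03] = 9.87*n^2 - 1.78*n - 2.7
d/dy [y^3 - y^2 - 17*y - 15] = 3*y^2 - 2*y - 17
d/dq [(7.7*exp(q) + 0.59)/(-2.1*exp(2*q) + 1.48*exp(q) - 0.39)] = (16.17*exp(2*q) + 2.478*exp(q) - 3.8762)*exp(q)/(4.41*exp(4*q) - 6.216*exp(3*q) + 3.8284*exp(2*q) - 1.1544*exp(q) + 0.1521)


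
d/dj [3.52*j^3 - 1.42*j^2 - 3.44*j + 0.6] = 10.56*j^2 - 2.84*j - 3.44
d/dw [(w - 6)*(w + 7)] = 2*w + 1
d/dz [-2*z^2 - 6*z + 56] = -4*z - 6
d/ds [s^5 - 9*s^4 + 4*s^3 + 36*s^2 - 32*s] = 5*s^4 - 36*s^3 + 12*s^2 + 72*s - 32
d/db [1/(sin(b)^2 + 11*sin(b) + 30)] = -(2*sin(b) + 11)*cos(b)/(sin(b)^2 + 11*sin(b) + 30)^2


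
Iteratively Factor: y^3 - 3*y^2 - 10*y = (y)*(y^2 - 3*y - 10) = y*(y - 5)*(y + 2)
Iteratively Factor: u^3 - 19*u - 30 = (u + 2)*(u^2 - 2*u - 15) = (u + 2)*(u + 3)*(u - 5)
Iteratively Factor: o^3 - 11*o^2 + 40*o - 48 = (o - 4)*(o^2 - 7*o + 12) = (o - 4)^2*(o - 3)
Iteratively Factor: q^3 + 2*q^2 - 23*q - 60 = (q - 5)*(q^2 + 7*q + 12) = (q - 5)*(q + 4)*(q + 3)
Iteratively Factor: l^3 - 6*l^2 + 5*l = (l - 5)*(l^2 - l) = l*(l - 5)*(l - 1)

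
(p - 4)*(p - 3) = p^2 - 7*p + 12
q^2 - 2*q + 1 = (q - 1)^2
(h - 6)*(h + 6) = h^2 - 36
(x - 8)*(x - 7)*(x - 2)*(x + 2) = x^4 - 15*x^3 + 52*x^2 + 60*x - 224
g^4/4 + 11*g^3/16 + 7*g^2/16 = g^2*(g/4 + 1/4)*(g + 7/4)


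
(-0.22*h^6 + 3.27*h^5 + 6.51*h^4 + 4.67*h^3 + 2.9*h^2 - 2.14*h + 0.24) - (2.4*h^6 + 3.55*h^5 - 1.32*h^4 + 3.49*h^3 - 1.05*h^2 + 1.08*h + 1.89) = -2.62*h^6 - 0.28*h^5 + 7.83*h^4 + 1.18*h^3 + 3.95*h^2 - 3.22*h - 1.65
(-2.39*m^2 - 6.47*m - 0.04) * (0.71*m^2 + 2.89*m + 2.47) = -1.6969*m^4 - 11.5008*m^3 - 24.63*m^2 - 16.0965*m - 0.0988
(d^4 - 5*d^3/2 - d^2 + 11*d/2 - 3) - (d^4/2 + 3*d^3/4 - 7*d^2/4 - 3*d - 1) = d^4/2 - 13*d^3/4 + 3*d^2/4 + 17*d/2 - 2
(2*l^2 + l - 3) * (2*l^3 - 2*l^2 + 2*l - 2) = 4*l^5 - 2*l^4 - 4*l^3 + 4*l^2 - 8*l + 6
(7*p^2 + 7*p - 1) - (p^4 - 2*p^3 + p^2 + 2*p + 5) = -p^4 + 2*p^3 + 6*p^2 + 5*p - 6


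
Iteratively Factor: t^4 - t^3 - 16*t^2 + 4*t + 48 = (t + 2)*(t^3 - 3*t^2 - 10*t + 24) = (t + 2)*(t + 3)*(t^2 - 6*t + 8) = (t - 2)*(t + 2)*(t + 3)*(t - 4)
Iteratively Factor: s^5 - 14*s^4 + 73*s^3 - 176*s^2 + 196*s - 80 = (s - 2)*(s^4 - 12*s^3 + 49*s^2 - 78*s + 40) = (s - 2)*(s - 1)*(s^3 - 11*s^2 + 38*s - 40) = (s - 4)*(s - 2)*(s - 1)*(s^2 - 7*s + 10) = (s - 5)*(s - 4)*(s - 2)*(s - 1)*(s - 2)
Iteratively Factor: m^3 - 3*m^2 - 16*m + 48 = (m - 3)*(m^2 - 16) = (m - 3)*(m + 4)*(m - 4)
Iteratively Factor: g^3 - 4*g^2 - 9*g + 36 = (g - 4)*(g^2 - 9) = (g - 4)*(g + 3)*(g - 3)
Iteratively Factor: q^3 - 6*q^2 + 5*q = (q)*(q^2 - 6*q + 5) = q*(q - 5)*(q - 1)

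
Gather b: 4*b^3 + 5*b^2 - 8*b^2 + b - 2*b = 4*b^3 - 3*b^2 - b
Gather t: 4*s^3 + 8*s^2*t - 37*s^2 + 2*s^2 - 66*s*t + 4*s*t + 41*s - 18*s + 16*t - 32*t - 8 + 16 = 4*s^3 - 35*s^2 + 23*s + t*(8*s^2 - 62*s - 16) + 8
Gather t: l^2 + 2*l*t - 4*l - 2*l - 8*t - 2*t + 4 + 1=l^2 - 6*l + t*(2*l - 10) + 5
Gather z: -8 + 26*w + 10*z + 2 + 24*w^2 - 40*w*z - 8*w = 24*w^2 + 18*w + z*(10 - 40*w) - 6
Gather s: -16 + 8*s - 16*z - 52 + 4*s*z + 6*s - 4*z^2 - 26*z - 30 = s*(4*z + 14) - 4*z^2 - 42*z - 98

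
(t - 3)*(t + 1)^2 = t^3 - t^2 - 5*t - 3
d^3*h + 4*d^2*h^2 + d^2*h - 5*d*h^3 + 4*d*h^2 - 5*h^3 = (d - h)*(d + 5*h)*(d*h + h)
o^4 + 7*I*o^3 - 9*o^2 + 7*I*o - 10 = (o - I)*(o + I)*(o + 2*I)*(o + 5*I)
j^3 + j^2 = j^2*(j + 1)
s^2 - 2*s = s*(s - 2)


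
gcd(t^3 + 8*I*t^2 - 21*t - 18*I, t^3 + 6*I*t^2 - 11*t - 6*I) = t^2 + 5*I*t - 6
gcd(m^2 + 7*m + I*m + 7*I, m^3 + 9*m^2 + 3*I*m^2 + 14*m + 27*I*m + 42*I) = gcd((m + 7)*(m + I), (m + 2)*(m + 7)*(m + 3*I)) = m + 7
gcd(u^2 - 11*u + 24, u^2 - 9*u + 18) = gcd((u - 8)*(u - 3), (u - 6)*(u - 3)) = u - 3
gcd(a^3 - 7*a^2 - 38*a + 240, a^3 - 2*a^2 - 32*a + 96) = a + 6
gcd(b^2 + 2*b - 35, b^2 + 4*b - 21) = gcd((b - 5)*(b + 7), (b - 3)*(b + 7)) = b + 7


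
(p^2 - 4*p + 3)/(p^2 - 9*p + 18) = (p - 1)/(p - 6)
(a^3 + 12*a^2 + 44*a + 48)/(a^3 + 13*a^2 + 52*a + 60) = (a + 4)/(a + 5)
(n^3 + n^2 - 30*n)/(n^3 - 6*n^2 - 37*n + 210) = n/(n - 7)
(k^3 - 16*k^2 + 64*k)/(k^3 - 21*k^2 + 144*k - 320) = k/(k - 5)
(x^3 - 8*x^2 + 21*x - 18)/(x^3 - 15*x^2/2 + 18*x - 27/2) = 2*(x - 2)/(2*x - 3)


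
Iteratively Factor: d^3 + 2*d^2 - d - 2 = (d + 1)*(d^2 + d - 2) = (d + 1)*(d + 2)*(d - 1)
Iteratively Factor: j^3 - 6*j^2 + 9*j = (j - 3)*(j^2 - 3*j) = j*(j - 3)*(j - 3)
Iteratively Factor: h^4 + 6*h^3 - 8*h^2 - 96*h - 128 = (h + 4)*(h^3 + 2*h^2 - 16*h - 32) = (h + 2)*(h + 4)*(h^2 - 16) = (h - 4)*(h + 2)*(h + 4)*(h + 4)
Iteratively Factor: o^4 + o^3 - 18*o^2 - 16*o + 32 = (o + 2)*(o^3 - o^2 - 16*o + 16) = (o - 1)*(o + 2)*(o^2 - 16) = (o - 4)*(o - 1)*(o + 2)*(o + 4)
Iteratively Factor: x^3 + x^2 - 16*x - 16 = (x - 4)*(x^2 + 5*x + 4) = (x - 4)*(x + 4)*(x + 1)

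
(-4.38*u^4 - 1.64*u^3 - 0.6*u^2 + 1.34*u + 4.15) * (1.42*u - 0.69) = -6.2196*u^5 + 0.6934*u^4 + 0.2796*u^3 + 2.3168*u^2 + 4.9684*u - 2.8635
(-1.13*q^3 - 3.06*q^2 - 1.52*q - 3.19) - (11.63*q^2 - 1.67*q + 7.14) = -1.13*q^3 - 14.69*q^2 + 0.15*q - 10.33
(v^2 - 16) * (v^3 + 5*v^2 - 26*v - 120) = v^5 + 5*v^4 - 42*v^3 - 200*v^2 + 416*v + 1920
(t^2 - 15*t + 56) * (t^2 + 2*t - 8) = t^4 - 13*t^3 + 18*t^2 + 232*t - 448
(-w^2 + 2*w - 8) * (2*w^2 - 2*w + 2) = -2*w^4 + 6*w^3 - 22*w^2 + 20*w - 16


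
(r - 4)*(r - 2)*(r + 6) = r^3 - 28*r + 48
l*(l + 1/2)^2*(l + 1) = l^4 + 2*l^3 + 5*l^2/4 + l/4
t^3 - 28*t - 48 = (t - 6)*(t + 2)*(t + 4)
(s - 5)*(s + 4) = s^2 - s - 20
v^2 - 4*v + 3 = (v - 3)*(v - 1)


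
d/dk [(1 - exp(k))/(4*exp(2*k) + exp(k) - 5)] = 4*exp(k)/(16*exp(2*k) + 40*exp(k) + 25)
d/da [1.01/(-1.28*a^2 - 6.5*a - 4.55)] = (2.5856*a + 6.565)/(1.28*a^2 + 6.5*a + 4.55)^2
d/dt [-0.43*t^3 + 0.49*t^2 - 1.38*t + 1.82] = -1.29*t^2 + 0.98*t - 1.38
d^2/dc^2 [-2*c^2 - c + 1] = -4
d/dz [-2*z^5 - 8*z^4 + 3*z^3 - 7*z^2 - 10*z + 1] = -10*z^4 - 32*z^3 + 9*z^2 - 14*z - 10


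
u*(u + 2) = u^2 + 2*u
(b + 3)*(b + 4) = b^2 + 7*b + 12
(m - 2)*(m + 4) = m^2 + 2*m - 8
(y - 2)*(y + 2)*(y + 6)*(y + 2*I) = y^4 + 6*y^3 + 2*I*y^3 - 4*y^2 + 12*I*y^2 - 24*y - 8*I*y - 48*I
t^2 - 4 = (t - 2)*(t + 2)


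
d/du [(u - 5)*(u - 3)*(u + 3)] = 3*u^2 - 10*u - 9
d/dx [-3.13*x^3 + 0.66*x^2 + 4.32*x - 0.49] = -9.39*x^2 + 1.32*x + 4.32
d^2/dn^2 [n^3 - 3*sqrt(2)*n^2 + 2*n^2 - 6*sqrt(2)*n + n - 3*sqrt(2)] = 6*n - 6*sqrt(2) + 4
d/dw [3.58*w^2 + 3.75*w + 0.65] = 7.16*w + 3.75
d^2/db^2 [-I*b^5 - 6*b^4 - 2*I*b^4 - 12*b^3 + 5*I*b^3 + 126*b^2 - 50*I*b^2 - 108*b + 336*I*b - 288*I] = -20*I*b^3 + b^2*(-72 - 24*I) + b*(-72 + 30*I) + 252 - 100*I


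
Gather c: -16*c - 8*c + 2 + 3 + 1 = 6 - 24*c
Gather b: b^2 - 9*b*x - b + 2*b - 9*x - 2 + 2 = b^2 + b*(1 - 9*x) - 9*x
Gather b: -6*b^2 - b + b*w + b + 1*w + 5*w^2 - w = -6*b^2 + b*w + 5*w^2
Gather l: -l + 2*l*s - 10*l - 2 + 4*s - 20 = l*(2*s - 11) + 4*s - 22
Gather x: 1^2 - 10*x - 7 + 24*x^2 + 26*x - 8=24*x^2 + 16*x - 14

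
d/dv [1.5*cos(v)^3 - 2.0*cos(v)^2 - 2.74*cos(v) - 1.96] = (-4.5*cos(v)^2 + 4.0*cos(v) + 2.74)*sin(v)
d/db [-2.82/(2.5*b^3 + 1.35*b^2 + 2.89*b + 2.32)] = (21.15*b^2 + 7.614*b + 8.1498)/(2.5*b^3 + 1.35*b^2 + 2.89*b + 2.32)^2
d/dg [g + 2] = 1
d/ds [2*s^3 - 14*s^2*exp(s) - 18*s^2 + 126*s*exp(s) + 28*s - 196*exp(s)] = -14*s^2*exp(s) + 6*s^2 + 98*s*exp(s) - 36*s - 70*exp(s) + 28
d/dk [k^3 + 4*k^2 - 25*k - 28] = 3*k^2 + 8*k - 25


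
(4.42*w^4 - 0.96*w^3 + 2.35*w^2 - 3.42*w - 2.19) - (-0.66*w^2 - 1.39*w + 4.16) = 4.42*w^4 - 0.96*w^3 + 3.01*w^2 - 2.03*w - 6.35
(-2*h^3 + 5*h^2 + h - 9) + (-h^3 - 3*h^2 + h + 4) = -3*h^3 + 2*h^2 + 2*h - 5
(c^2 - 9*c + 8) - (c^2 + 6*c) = 8 - 15*c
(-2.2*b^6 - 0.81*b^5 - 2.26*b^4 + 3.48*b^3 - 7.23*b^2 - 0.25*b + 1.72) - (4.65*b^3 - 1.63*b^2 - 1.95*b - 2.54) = -2.2*b^6 - 0.81*b^5 - 2.26*b^4 - 1.17*b^3 - 5.6*b^2 + 1.7*b + 4.26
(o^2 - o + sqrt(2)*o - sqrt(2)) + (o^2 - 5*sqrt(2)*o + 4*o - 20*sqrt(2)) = 2*o^2 - 4*sqrt(2)*o + 3*o - 21*sqrt(2)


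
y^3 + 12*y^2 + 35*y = y*(y + 5)*(y + 7)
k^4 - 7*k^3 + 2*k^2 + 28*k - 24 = (k - 6)*(k - 2)*(k - 1)*(k + 2)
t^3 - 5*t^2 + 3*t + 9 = (t - 3)^2*(t + 1)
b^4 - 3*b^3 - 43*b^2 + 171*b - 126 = (b - 6)*(b - 3)*(b - 1)*(b + 7)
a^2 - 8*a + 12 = (a - 6)*(a - 2)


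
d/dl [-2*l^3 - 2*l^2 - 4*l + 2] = -6*l^2 - 4*l - 4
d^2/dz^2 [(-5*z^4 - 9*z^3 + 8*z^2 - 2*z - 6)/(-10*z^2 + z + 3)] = 2*(500*z^6 - 150*z^5 - 435*z^4 + 519*z^3 + 1431*z^2 + 243*z + 108)/(1000*z^6 - 300*z^5 - 870*z^4 + 179*z^3 + 261*z^2 - 27*z - 27)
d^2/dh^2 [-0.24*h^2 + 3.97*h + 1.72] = -0.480000000000000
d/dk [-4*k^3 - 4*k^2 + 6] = 4*k*(-3*k - 2)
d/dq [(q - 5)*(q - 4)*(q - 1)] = 3*q^2 - 20*q + 29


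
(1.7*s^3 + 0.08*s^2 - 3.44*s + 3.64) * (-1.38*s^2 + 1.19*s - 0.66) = -2.346*s^5 + 1.9126*s^4 + 3.7204*s^3 - 9.1696*s^2 + 6.602*s - 2.4024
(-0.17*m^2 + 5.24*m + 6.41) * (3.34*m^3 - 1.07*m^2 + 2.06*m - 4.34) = -0.5678*m^5 + 17.6835*m^4 + 15.4524*m^3 + 4.6735*m^2 - 9.537*m - 27.8194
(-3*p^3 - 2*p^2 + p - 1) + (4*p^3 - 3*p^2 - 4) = p^3 - 5*p^2 + p - 5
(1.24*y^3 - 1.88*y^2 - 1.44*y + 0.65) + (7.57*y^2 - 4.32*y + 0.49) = 1.24*y^3 + 5.69*y^2 - 5.76*y + 1.14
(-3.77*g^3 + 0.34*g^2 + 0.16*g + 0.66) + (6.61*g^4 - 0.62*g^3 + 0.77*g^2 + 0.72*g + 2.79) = 6.61*g^4 - 4.39*g^3 + 1.11*g^2 + 0.88*g + 3.45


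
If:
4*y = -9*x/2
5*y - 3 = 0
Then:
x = -8/15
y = 3/5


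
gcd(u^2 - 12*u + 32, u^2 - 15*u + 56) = u - 8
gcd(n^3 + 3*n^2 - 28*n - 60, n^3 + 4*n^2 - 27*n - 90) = n^2 + n - 30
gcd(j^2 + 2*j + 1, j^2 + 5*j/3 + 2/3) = j + 1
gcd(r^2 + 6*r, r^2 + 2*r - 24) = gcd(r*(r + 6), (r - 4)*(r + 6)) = r + 6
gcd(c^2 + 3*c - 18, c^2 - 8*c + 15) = c - 3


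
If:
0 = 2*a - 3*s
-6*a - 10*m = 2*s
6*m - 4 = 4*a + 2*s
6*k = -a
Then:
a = -30/73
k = 5/73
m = 22/73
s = -20/73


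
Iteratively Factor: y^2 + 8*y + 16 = (y + 4)*(y + 4)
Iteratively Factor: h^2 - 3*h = (h)*(h - 3)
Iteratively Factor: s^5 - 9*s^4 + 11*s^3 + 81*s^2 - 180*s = (s)*(s^4 - 9*s^3 + 11*s^2 + 81*s - 180) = s*(s + 3)*(s^3 - 12*s^2 + 47*s - 60) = s*(s - 3)*(s + 3)*(s^2 - 9*s + 20) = s*(s - 5)*(s - 3)*(s + 3)*(s - 4)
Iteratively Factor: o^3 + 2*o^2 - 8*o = (o + 4)*(o^2 - 2*o) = o*(o + 4)*(o - 2)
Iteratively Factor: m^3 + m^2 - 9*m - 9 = (m + 3)*(m^2 - 2*m - 3) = (m - 3)*(m + 3)*(m + 1)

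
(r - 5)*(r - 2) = r^2 - 7*r + 10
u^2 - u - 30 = (u - 6)*(u + 5)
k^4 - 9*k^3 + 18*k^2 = k^2*(k - 6)*(k - 3)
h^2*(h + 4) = h^3 + 4*h^2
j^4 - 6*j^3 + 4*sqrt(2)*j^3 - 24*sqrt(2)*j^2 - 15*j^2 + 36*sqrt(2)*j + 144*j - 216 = (j - 3)^2*(j - 2*sqrt(2))*(j + 6*sqrt(2))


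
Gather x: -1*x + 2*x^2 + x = 2*x^2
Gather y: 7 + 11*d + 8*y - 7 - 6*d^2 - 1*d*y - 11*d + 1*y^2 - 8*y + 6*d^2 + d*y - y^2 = 0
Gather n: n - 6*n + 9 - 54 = -5*n - 45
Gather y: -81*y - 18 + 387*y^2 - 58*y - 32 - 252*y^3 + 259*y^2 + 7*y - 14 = -252*y^3 + 646*y^2 - 132*y - 64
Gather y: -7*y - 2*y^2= -2*y^2 - 7*y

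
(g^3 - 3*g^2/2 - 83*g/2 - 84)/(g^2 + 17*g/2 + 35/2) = (g^2 - 5*g - 24)/(g + 5)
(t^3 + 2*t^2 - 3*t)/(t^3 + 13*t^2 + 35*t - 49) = t*(t + 3)/(t^2 + 14*t + 49)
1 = 1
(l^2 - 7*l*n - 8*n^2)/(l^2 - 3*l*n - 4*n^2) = (l - 8*n)/(l - 4*n)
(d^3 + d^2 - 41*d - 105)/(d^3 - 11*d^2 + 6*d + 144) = (d^2 - 2*d - 35)/(d^2 - 14*d + 48)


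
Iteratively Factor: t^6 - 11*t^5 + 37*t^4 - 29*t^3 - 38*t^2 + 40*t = (t - 5)*(t^5 - 6*t^4 + 7*t^3 + 6*t^2 - 8*t) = (t - 5)*(t - 4)*(t^4 - 2*t^3 - t^2 + 2*t) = (t - 5)*(t - 4)*(t - 1)*(t^3 - t^2 - 2*t) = (t - 5)*(t - 4)*(t - 1)*(t + 1)*(t^2 - 2*t) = t*(t - 5)*(t - 4)*(t - 1)*(t + 1)*(t - 2)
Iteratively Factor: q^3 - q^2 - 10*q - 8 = (q - 4)*(q^2 + 3*q + 2) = (q - 4)*(q + 2)*(q + 1)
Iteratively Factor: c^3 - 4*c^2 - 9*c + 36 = (c - 4)*(c^2 - 9) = (c - 4)*(c + 3)*(c - 3)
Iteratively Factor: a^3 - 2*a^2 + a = (a)*(a^2 - 2*a + 1) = a*(a - 1)*(a - 1)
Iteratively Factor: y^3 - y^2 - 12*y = (y - 4)*(y^2 + 3*y) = (y - 4)*(y + 3)*(y)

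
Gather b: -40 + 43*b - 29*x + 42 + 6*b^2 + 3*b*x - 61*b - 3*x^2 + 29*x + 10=6*b^2 + b*(3*x - 18) - 3*x^2 + 12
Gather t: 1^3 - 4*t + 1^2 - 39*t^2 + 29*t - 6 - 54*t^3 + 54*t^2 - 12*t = -54*t^3 + 15*t^2 + 13*t - 4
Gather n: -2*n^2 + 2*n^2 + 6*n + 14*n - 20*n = 0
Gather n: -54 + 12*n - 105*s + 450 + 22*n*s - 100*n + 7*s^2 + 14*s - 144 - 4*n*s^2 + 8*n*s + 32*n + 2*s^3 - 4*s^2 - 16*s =n*(-4*s^2 + 30*s - 56) + 2*s^3 + 3*s^2 - 107*s + 252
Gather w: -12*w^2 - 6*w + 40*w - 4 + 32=-12*w^2 + 34*w + 28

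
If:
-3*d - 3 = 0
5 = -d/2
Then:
No Solution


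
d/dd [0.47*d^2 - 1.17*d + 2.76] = 0.94*d - 1.17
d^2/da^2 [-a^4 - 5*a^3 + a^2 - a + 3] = -12*a^2 - 30*a + 2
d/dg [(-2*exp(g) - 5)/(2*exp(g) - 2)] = 7/(8*sinh(g/2)^2)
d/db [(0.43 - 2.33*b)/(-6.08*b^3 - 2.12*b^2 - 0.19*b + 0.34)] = (-28.3328*b^3 + 2.9036*b^2 + 1.8232*b - 0.7105)/(36.9664*b^6 + 25.7792*b^5 + 6.8048*b^4 - 3.3288*b^3 - 1.4055*b^2 - 0.1292*b + 0.1156)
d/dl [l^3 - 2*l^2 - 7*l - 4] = 3*l^2 - 4*l - 7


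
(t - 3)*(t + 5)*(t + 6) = t^3 + 8*t^2 - 3*t - 90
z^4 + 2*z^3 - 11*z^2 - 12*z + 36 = (z - 2)^2*(z + 3)^2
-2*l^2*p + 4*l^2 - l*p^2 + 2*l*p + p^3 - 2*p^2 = (-2*l + p)*(l + p)*(p - 2)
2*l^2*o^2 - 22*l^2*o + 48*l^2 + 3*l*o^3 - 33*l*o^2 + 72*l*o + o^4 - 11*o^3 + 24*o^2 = (l + o)*(2*l + o)*(o - 8)*(o - 3)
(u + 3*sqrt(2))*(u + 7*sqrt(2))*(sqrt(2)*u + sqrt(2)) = sqrt(2)*u^3 + sqrt(2)*u^2 + 20*u^2 + 20*u + 42*sqrt(2)*u + 42*sqrt(2)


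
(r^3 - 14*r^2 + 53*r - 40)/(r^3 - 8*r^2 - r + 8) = (r - 5)/(r + 1)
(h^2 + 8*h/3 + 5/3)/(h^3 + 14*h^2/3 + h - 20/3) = (h + 1)/(h^2 + 3*h - 4)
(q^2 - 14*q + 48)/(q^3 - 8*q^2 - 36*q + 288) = 1/(q + 6)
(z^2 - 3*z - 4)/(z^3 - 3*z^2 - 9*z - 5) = (z - 4)/(z^2 - 4*z - 5)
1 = 1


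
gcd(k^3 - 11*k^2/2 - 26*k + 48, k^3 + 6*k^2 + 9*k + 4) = k + 4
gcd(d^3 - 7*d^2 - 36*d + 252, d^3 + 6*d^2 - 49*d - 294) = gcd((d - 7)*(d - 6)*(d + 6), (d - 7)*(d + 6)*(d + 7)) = d^2 - d - 42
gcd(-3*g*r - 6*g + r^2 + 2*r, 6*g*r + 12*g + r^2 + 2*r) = r + 2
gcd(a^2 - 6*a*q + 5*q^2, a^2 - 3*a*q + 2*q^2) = -a + q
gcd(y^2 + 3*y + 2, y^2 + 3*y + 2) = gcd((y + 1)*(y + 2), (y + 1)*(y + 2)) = y^2 + 3*y + 2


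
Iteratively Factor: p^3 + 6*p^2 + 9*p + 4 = (p + 4)*(p^2 + 2*p + 1) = (p + 1)*(p + 4)*(p + 1)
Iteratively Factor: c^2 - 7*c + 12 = (c - 3)*(c - 4)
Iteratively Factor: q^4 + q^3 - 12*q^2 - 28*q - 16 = (q + 2)*(q^3 - q^2 - 10*q - 8) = (q - 4)*(q + 2)*(q^2 + 3*q + 2) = (q - 4)*(q + 1)*(q + 2)*(q + 2)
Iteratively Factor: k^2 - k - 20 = (k - 5)*(k + 4)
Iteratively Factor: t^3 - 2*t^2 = (t)*(t^2 - 2*t) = t*(t - 2)*(t)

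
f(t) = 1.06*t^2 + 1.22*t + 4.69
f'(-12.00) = -24.22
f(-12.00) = 142.69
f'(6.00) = 13.94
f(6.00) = 50.17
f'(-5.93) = -11.35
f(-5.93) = 34.73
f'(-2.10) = -3.23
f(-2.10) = 6.80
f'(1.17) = 3.70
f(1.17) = 7.57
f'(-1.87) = -2.74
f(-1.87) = 6.12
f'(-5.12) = -9.63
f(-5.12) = 26.23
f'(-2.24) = -3.53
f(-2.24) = 7.28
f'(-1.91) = -2.83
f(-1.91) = 6.23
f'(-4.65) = -8.64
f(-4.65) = 21.94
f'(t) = 2.12*t + 1.22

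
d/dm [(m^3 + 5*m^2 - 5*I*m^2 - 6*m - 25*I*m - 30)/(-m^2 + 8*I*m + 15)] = (-m^2 + 10*I*m + 10 + 15*I)/(m^2 - 10*I*m - 25)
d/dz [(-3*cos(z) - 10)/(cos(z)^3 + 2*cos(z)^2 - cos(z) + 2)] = 2*(-3*cos(z)^3 - 18*cos(z)^2 - 20*cos(z) + 8)*sin(z)/(sin(z)^2*cos(z) + 2*sin(z)^2 - 4)^2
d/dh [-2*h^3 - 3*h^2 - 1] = 6*h*(-h - 1)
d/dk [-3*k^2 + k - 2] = 1 - 6*k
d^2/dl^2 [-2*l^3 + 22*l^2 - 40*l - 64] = 44 - 12*l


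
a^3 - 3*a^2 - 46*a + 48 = (a - 8)*(a - 1)*(a + 6)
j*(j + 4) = j^2 + 4*j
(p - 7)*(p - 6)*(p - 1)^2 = p^4 - 15*p^3 + 69*p^2 - 97*p + 42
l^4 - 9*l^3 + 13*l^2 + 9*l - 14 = (l - 7)*(l - 2)*(l - 1)*(l + 1)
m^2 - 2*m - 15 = (m - 5)*(m + 3)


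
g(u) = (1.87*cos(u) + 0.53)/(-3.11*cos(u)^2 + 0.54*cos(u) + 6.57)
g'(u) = (-6.22*sin(u)*cos(u) + 0.54*sin(u))*(1.87*cos(u) + 0.53)/(-3.11*cos(u)^2 + 0.54*cos(u) + 6.57)^2 - 1.87*sin(u)/(-3.11*cos(u)^2 + 0.54*cos(u) + 6.57)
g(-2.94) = -0.43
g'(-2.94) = 0.31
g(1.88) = -0.01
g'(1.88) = -0.29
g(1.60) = 0.07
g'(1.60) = -0.28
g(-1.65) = 0.06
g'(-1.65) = 0.28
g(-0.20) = 0.57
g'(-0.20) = 0.24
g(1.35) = 0.14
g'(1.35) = -0.30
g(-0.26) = 0.56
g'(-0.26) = 0.30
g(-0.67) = 0.39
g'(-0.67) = 0.44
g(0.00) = 0.60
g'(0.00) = 0.00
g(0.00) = 0.60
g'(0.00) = 0.00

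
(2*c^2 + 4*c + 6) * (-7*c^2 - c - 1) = -14*c^4 - 30*c^3 - 48*c^2 - 10*c - 6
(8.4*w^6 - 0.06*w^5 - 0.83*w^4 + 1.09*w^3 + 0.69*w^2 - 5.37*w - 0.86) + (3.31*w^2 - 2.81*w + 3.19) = 8.4*w^6 - 0.06*w^5 - 0.83*w^4 + 1.09*w^3 + 4.0*w^2 - 8.18*w + 2.33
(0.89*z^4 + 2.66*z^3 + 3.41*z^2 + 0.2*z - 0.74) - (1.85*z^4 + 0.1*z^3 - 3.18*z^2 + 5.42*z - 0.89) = -0.96*z^4 + 2.56*z^3 + 6.59*z^2 - 5.22*z + 0.15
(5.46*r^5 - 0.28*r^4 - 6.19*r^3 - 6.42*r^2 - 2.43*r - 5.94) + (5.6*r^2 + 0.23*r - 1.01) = 5.46*r^5 - 0.28*r^4 - 6.19*r^3 - 0.82*r^2 - 2.2*r - 6.95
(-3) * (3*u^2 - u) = -9*u^2 + 3*u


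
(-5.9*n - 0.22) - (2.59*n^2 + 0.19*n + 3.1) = -2.59*n^2 - 6.09*n - 3.32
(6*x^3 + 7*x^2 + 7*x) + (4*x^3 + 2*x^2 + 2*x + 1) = 10*x^3 + 9*x^2 + 9*x + 1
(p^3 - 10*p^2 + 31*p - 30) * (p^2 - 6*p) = p^5 - 16*p^4 + 91*p^3 - 216*p^2 + 180*p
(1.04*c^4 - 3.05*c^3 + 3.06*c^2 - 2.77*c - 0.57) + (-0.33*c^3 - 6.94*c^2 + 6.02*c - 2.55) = 1.04*c^4 - 3.38*c^3 - 3.88*c^2 + 3.25*c - 3.12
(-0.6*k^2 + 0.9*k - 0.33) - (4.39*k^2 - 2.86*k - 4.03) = -4.99*k^2 + 3.76*k + 3.7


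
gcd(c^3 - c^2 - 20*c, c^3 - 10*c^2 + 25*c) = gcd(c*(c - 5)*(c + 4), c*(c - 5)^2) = c^2 - 5*c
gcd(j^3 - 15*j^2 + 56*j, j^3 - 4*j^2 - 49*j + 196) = j - 7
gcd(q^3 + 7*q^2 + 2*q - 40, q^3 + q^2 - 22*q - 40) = q + 4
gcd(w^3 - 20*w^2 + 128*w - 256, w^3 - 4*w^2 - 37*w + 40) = w - 8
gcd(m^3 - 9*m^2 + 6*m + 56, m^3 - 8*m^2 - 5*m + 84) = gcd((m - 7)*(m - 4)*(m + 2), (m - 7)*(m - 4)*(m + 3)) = m^2 - 11*m + 28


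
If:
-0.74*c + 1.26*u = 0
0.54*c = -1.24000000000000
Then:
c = -2.30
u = -1.35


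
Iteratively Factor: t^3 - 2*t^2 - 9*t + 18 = (t + 3)*(t^2 - 5*t + 6) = (t - 2)*(t + 3)*(t - 3)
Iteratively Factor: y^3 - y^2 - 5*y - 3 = (y - 3)*(y^2 + 2*y + 1) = (y - 3)*(y + 1)*(y + 1)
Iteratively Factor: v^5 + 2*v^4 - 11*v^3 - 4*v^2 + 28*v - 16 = (v + 2)*(v^4 - 11*v^2 + 18*v - 8) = (v - 1)*(v + 2)*(v^3 + v^2 - 10*v + 8) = (v - 1)^2*(v + 2)*(v^2 + 2*v - 8) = (v - 1)^2*(v + 2)*(v + 4)*(v - 2)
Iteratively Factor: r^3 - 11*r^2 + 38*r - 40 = (r - 2)*(r^2 - 9*r + 20) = (r - 5)*(r - 2)*(r - 4)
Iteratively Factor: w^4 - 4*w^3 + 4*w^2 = (w)*(w^3 - 4*w^2 + 4*w) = w*(w - 2)*(w^2 - 2*w) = w*(w - 2)^2*(w)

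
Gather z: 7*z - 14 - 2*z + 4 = 5*z - 10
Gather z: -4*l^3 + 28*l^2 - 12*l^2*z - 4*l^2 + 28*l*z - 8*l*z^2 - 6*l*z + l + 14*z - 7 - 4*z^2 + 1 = -4*l^3 + 24*l^2 + l + z^2*(-8*l - 4) + z*(-12*l^2 + 22*l + 14) - 6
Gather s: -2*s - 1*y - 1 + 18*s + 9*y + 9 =16*s + 8*y + 8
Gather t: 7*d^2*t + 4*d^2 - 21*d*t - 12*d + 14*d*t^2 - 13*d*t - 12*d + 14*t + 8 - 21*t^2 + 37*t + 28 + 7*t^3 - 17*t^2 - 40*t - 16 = 4*d^2 - 24*d + 7*t^3 + t^2*(14*d - 38) + t*(7*d^2 - 34*d + 11) + 20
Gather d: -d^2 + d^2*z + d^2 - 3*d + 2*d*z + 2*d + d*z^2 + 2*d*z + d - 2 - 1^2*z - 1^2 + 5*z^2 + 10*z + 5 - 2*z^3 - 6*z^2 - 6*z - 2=d^2*z + d*(z^2 + 4*z) - 2*z^3 - z^2 + 3*z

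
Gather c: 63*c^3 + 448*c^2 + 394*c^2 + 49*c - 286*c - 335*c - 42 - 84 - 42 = 63*c^3 + 842*c^2 - 572*c - 168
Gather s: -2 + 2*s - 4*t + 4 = 2*s - 4*t + 2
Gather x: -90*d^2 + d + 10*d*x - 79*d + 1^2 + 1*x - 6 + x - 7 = -90*d^2 - 78*d + x*(10*d + 2) - 12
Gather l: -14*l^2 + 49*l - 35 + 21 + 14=-14*l^2 + 49*l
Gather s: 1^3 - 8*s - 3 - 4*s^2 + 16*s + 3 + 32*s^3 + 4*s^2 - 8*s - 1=32*s^3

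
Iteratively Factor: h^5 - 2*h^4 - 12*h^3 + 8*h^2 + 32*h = (h)*(h^4 - 2*h^3 - 12*h^2 + 8*h + 32) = h*(h + 2)*(h^3 - 4*h^2 - 4*h + 16) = h*(h + 2)^2*(h^2 - 6*h + 8) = h*(h - 2)*(h + 2)^2*(h - 4)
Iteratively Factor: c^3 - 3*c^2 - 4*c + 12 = (c - 3)*(c^2 - 4) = (c - 3)*(c - 2)*(c + 2)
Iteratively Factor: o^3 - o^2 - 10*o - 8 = (o + 2)*(o^2 - 3*o - 4) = (o + 1)*(o + 2)*(o - 4)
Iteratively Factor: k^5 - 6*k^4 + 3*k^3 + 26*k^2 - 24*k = (k - 1)*(k^4 - 5*k^3 - 2*k^2 + 24*k) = (k - 3)*(k - 1)*(k^3 - 2*k^2 - 8*k) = (k - 4)*(k - 3)*(k - 1)*(k^2 + 2*k) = (k - 4)*(k - 3)*(k - 1)*(k + 2)*(k)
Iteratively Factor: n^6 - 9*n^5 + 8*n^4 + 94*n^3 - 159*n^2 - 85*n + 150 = (n - 1)*(n^5 - 8*n^4 + 94*n^2 - 65*n - 150) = (n - 5)*(n - 1)*(n^4 - 3*n^3 - 15*n^2 + 19*n + 30) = (n - 5)*(n - 1)*(n + 3)*(n^3 - 6*n^2 + 3*n + 10) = (n - 5)*(n - 2)*(n - 1)*(n + 3)*(n^2 - 4*n - 5) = (n - 5)^2*(n - 2)*(n - 1)*(n + 3)*(n + 1)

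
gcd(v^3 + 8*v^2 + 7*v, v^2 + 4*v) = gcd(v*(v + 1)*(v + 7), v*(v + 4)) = v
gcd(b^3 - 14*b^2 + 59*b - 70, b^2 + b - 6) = b - 2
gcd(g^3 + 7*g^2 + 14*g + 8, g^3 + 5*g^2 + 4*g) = g^2 + 5*g + 4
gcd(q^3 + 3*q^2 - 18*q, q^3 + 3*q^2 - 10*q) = q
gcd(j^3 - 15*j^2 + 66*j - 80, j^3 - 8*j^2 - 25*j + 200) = j^2 - 13*j + 40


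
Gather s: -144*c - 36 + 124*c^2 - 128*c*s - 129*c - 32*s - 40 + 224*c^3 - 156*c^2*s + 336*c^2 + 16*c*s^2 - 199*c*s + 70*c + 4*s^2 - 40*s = 224*c^3 + 460*c^2 - 203*c + s^2*(16*c + 4) + s*(-156*c^2 - 327*c - 72) - 76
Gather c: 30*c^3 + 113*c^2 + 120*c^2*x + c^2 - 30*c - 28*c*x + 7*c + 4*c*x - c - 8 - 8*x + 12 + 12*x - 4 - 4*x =30*c^3 + c^2*(120*x + 114) + c*(-24*x - 24)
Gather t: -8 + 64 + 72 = 128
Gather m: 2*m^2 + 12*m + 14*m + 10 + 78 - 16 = 2*m^2 + 26*m + 72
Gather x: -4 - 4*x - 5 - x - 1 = -5*x - 10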